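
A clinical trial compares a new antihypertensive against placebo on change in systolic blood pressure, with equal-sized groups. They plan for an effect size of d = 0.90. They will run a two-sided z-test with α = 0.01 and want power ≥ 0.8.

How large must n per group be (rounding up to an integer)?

n = 29 per group

For power 0.8 need Φ(δ − z_{0.005}) = 0.8, so δ = z_{0.005} + z_{0.20} = 2.576 + 0.842 = 3.417.
(Ignoring the negligible lower-tail rejection probability gives the usual closed-form inversion.)
δ = d·√(n/2) ⇒ n = 2(δ/d)² = 2 × (3.417 / 0.90)² = 28.84.
Rounding up, n = 29 per group.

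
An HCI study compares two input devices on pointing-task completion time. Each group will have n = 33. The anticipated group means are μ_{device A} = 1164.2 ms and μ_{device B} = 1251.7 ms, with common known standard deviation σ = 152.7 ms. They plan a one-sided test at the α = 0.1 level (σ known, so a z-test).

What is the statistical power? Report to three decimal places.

Standardized effect: d = |μ_{device A} − μ_{device B}| / σ = |1164.2 − 1251.7| / 152.7 = 0.5730
Noncentrality parameter: δ = d·√(n/2) = 0.5730 × √(33/2) = 2.3276
Critical value for a one-sided test at α = 0.1: z_α = 1.282.
Power = P(Z > 1.282 − δ) = Φ(1.046) = 0.8522.

Power ≈ 0.852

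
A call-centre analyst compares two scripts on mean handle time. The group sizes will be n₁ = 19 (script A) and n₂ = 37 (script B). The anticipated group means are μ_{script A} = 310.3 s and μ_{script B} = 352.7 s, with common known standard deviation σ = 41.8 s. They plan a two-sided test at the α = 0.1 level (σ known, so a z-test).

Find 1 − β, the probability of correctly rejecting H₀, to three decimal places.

Standardized effect: d = |μ_{script A} − μ_{script B}| / σ = |310.3 − 352.7| / 41.8 = 1.0144
Noncentrality parameter: δ = d / √(1/n₁ + 1/n₂) = 1.0144 / √(1/19 + 1/37) = 3.5940
Two-sided α = 0.1 → critical value z_{0.05} = 1.645.
Power = Φ(δ − 1.645) + Φ(−δ − 1.645) = Φ(1.949) + Φ(-5.239) = 0.9744 + 0.0000 = 0.9744.

Power ≈ 0.974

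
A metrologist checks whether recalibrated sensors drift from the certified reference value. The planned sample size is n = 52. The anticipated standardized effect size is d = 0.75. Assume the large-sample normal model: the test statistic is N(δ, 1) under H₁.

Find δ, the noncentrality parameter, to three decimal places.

δ ≈ 5.408

The noncentrality parameter scales effect size by the design's sample-size factor: δ = d·√n = 0.75 × √52 = 5.4083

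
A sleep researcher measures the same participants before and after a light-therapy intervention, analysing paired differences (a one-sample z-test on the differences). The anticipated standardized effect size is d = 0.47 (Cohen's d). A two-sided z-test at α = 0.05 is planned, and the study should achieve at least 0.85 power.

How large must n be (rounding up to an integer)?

n = 41

Set Φ(δ − 1.960) = 0.85; then δ − 1.960 = Φ⁻¹(0.85) = 1.036, giving δ = 2.996.
(The Φ(−δ − z_{α/2}) term is vanishingly small for δ > 0 and is dropped in the standard sample-size formula.)
δ = d·√n ⇒ n = (δ/d)² = (2.996 / 0.47)² = 40.64.
Round up to the next whole unit.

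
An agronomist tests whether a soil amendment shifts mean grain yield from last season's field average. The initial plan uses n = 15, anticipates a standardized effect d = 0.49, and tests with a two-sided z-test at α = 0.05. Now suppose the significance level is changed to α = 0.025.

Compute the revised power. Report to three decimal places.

δ = d·√n = 0.49 × √15 = 1.8978 (unchanged). New critical value: z_{0.0125} = 2.241.
Revised power = Φ(δ − 2.241) + Φ(−δ − 2.241) = Φ(-0.344) + Φ(-4.139) = 0.3656 + 0.0000 = 0.3656.

Power ≈ 0.366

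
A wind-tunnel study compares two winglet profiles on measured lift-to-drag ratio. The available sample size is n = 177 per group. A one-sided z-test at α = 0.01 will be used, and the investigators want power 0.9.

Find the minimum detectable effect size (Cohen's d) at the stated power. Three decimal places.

d ≈ 0.384

Required noncentrality: δ = z_{0.01} + z_{0.10} = 2.326 + 1.282 = 3.608.
δ = d·√(n/2) ⇒ d = δ/√(n/2) = 3.608/√(177/2) = 0.3835.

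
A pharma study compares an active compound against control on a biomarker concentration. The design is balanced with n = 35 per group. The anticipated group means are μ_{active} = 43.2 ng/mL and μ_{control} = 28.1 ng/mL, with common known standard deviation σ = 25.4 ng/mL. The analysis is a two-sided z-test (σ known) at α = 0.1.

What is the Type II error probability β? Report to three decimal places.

Standardized effect: d = |μ_{active} − μ_{control}| / σ = |43.2 − 28.1| / 25.4 = 0.5945
Noncentrality parameter: δ = d·√(n/2) = 0.5945 × √(35/2) = 2.4869
Two-sided α = 0.1 → critical value z_{0.05} = 1.645.
Power = Φ(δ − 1.645) + Φ(−δ − 1.645) = Φ(0.842) + Φ(-4.132) = 0.8001 + 0.0000 = 0.8001.
Type II error: β = 1 − power = 1 − 0.8001 = 0.1999.

β ≈ 0.200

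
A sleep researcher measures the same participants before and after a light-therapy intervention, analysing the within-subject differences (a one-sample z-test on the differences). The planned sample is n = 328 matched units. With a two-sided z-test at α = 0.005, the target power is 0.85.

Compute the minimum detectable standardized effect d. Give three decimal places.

d ≈ 0.212

Need Φ(δ − 2.807) = 0.85, so δ = 2.807 + 1.036 = 3.843.
(The second rejection-region term Φ(−δ − z_{α/2}) is negligible and dropped.)
δ = d·√n ⇒ d = δ/√n = 3.843/√328 = 0.2122.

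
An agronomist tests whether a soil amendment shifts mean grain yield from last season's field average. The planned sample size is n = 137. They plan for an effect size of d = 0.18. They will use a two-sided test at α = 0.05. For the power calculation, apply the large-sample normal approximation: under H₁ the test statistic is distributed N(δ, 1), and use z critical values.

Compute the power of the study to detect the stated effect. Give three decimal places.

Noncentrality parameter: δ = d·√n = 0.18 × √137 = 2.1068
Critical value for a two-sided test at α = 0.05: z_{α/2} = 1.960.
Power = Φ(δ − 1.960) + Φ(−δ − 1.960) = Φ(0.147) + Φ(-4.067) = 0.5584 + 0.0000 = 0.5584.

Power ≈ 0.558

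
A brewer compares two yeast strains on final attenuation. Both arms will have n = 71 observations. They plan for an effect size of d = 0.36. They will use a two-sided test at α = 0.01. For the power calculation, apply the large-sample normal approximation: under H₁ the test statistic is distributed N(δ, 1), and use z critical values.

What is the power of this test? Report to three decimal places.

Noncentrality parameter: δ = d·√(n/2) = 0.36 × √(71/2) = 2.1449
Two-sided α = 0.01 → critical value z_{0.005} = 2.576.
Power = Φ(δ − 2.576) + Φ(−δ − 2.576) = Φ(-0.431) + Φ(-4.721) = 0.3333 + 0.0000 = 0.3333.

Power ≈ 0.333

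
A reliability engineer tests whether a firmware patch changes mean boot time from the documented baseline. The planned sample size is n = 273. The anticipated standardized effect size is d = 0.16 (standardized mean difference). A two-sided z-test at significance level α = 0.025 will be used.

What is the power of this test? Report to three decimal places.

Noncentrality parameter: δ = d·√n = 0.16 × √273 = 2.6436
Critical value for a two-sided test at α = 0.025: z_{α/2} = 2.241.
Power = Φ(δ − 2.241) + Φ(−δ − 2.241) = Φ(0.402) + Φ(-4.885) = 0.6562 + 0.0000 = 0.6562.

Power ≈ 0.656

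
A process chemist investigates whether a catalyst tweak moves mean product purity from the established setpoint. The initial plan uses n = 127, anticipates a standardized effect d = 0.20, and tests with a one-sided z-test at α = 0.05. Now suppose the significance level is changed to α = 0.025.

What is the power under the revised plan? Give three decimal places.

Power ≈ 0.616

δ = d·√n = 0.20 × √127 = 2.2539 (unchanged). New critical value: z_{0.025} = 1.960.
Revised power = P(Z > 1.960 − δ) = Φ(0.294) = 0.6156.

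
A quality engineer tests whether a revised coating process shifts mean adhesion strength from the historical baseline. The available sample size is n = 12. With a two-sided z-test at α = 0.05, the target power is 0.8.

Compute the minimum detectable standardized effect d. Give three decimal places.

d ≈ 0.809

Need Φ(δ − 1.960) = 0.8, so δ = 1.960 + 0.842 = 2.802.
(The second rejection-region term Φ(−δ − z_{α/2}) is negligible and dropped.)
δ = d·√n ⇒ d = δ/√n = 2.802/√12 = 0.8087.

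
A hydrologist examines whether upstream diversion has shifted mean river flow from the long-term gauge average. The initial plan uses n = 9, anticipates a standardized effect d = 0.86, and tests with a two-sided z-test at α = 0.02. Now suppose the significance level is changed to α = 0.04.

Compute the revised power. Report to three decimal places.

δ = d·√n = 0.86 × √9 = 2.5800 (unchanged). New critical value: z_{0.02} = 2.054.
Revised power = Φ(δ − 2.054) + Φ(−δ − 2.054) = Φ(0.526) + Φ(-4.634) = 0.7006 + 0.0000 = 0.7006.

Power ≈ 0.701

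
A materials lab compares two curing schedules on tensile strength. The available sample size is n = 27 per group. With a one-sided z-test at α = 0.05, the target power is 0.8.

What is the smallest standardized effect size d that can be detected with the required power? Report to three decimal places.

Required noncentrality: δ = z_{0.05} + z_{0.20} = 1.645 + 0.842 = 2.486.
δ = d·√(n/2) ⇒ d = δ/√(n/2) = 2.486/√(27/2) = 0.6767.

d ≈ 0.677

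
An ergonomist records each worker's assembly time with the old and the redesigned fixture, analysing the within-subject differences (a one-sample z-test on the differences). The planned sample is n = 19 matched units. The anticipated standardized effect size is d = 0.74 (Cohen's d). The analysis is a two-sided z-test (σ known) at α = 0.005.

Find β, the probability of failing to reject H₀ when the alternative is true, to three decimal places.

Noncentrality parameter: δ = d·√n = 0.74 × √19 = 3.2256
Two-sided α = 0.005 → critical value z_{0.0025} = 2.807.
Power = Φ(δ − 2.807) + Φ(−δ − 2.807) = Φ(0.419) + Φ(-6.033) = 0.6622 + 0.0000 = 0.6622.
Type II error: β = 1 − power = 1 − 0.6622 = 0.3378.

β ≈ 0.338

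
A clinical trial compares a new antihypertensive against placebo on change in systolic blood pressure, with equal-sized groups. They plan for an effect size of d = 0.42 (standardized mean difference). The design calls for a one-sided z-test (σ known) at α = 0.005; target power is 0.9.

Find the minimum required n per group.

n = 169 per group

For power 0.9 need Φ(δ − z_{0.005}) = 0.9, so δ = z_{0.005} + z_{0.10} = 2.576 + 1.282 = 3.857.
δ = d·√(n/2) ⇒ n = 2(δ/d)² = 2 × (3.857 / 0.42)² = 168.70.
Rounding up, n = 169 per group.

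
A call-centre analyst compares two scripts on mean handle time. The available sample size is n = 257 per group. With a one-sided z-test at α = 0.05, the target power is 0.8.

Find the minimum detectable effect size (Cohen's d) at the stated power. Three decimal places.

Required noncentrality: δ = z_{0.05} + z_{0.20} = 1.645 + 0.842 = 2.486.
δ = d·√(n/2) ⇒ d = δ/√(n/2) = 2.486/√(257/2) = 0.2193.

d ≈ 0.219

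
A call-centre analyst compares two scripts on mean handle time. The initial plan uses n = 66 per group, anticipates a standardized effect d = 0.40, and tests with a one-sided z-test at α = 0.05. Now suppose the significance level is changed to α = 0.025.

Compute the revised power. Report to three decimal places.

Power ≈ 0.632

δ = d·√(n/2) = 0.40 × √(66/2) = 2.2978 (unchanged). New critical value: z_{0.025} = 1.960.
Revised power = P(Z > 1.960 − δ) = Φ(0.338) = 0.6323.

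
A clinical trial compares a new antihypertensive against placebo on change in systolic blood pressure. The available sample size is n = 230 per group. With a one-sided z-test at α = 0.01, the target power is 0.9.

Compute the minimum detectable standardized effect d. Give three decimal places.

Need Φ(δ − 2.326) = 0.9, so δ = 2.326 + 1.282 = 3.608.
δ = d·√(n/2) ⇒ d = δ/√(n/2) = 3.608/√(230/2) = 0.3364.

d ≈ 0.336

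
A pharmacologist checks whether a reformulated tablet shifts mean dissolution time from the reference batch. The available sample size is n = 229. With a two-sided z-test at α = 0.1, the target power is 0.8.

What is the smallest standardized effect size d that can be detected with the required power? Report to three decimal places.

d ≈ 0.164

Required noncentrality: δ = z_{0.05} + z_{0.20} = 1.645 + 0.842 = 2.486.
(Lower-tail contribution to power is negligible for δ > 0.)
δ = d·√n ⇒ d = δ/√n = 2.486/√229 = 0.1643.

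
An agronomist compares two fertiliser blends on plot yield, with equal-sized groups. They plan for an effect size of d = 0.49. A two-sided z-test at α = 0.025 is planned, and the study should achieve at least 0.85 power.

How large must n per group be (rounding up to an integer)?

Set Φ(δ − 2.241) = 0.85; then δ − 2.241 = Φ⁻¹(0.85) = 1.036, giving δ = 3.278.
(Ignoring the negligible lower-tail rejection probability gives the usual closed-form inversion.)
δ = d·√(n/2) ⇒ n = 2(δ/d)² = 2 × (3.278 / 0.49)² = 89.50.
Rounding up, n = 90 per group.

n = 90 per group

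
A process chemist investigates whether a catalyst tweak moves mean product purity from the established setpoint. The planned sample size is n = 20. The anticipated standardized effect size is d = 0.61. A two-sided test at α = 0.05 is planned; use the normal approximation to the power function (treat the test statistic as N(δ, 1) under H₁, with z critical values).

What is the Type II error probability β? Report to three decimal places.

β ≈ 0.221

Noncentrality parameter: δ = d·√n = 0.61 × √20 = 2.7280
Critical value for a two-sided test at α = 0.05: z_{α/2} = 1.960.
Power = Φ(δ − 1.960) + Φ(−δ − 1.960) = Φ(0.768) + Φ(-4.688) = 0.7788 + 0.0000 = 0.7788.
Type II error: β = 1 − power = 1 − 0.7788 = 0.2212.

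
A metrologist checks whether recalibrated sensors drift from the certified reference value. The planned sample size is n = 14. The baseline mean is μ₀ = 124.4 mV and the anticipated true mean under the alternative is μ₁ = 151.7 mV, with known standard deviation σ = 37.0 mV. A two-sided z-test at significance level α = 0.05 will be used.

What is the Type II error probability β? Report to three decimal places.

Standardized effect: d = |μ₁ − μ₀| / σ = |151.7 − 124.4| / 37.0 = 0.7378
Noncentrality parameter: δ = d·√n = 0.7378 × √14 = 2.7607
Critical value for a two-sided test at α = 0.05: z_{α/2} = 1.960.
Power = Φ(δ − 1.960) + Φ(−δ − 1.960) = Φ(0.801) + Φ(-4.721) = 0.7884 + 0.0000 = 0.7884.
Type II error: β = 1 − power = 1 − 0.7884 = 0.2116.

β ≈ 0.212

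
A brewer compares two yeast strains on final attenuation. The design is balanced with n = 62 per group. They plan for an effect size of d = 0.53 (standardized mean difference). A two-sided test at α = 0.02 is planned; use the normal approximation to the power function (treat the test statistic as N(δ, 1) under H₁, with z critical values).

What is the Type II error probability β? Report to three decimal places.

β ≈ 0.266

Noncentrality parameter: δ = d·√(n/2) = 0.53 × √(62/2) = 2.9509
Critical value for a two-sided test at α = 0.02: z_{α/2} = 2.326.
Power = Φ(δ − 2.326) + Φ(−δ − 2.326) = Φ(0.625) + Φ(-5.277) = 0.7339 + 0.0000 = 0.7339.
Type II error: β = 1 − power = 1 − 0.7339 = 0.2661.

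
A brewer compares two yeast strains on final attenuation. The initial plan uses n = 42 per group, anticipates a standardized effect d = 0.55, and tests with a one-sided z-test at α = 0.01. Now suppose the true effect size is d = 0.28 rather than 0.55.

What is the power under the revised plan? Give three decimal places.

Power ≈ 0.148

With d = 0.28: δ = d·√(n/2) = 0.28 × √(42/2) = 1.2831. Critical value z_{0.01} = 2.326.
Revised power = Φ(δ − 2.326) = Φ(-1.043) = 0.1484.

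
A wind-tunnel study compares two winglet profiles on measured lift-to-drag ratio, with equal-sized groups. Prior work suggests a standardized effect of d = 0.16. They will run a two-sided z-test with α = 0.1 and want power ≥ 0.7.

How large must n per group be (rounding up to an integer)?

Set Φ(δ − 1.645) = 0.7; then δ − 1.645 = Φ⁻¹(0.7) = 0.524, giving δ = 2.169.
(The Φ(−δ − z_{α/2}) term is vanishingly small for δ > 0 and is dropped in the standard sample-size formula.)
δ = d·√(n/2) ⇒ n = 2(δ/d)² = 2 × (2.169 / 0.16)² = 367.63.
Rounding up, n = 368 per group.

n = 368 per group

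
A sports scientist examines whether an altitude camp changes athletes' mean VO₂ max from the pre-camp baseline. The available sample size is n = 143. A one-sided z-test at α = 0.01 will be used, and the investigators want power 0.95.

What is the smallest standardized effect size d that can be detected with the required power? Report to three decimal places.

d ≈ 0.332

Required noncentrality: δ = z_{0.01} + z_{0.05} = 2.326 + 1.645 = 3.971.
δ = d·√n ⇒ d = δ/√n = 3.971/√143 = 0.3321.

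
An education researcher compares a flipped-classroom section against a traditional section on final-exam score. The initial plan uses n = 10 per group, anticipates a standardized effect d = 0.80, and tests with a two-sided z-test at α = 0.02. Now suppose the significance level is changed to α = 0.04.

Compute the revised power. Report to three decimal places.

δ = d·√(n/2) = 0.80 × √(10/2) = 1.7889 (unchanged). New critical value: z_{0.02} = 2.054.
Revised power = Φ(δ − 2.054) + Φ(−δ − 2.054) = Φ(-0.265) + Φ(-3.843) = 0.3955 + 0.0001 = 0.3956.

Power ≈ 0.396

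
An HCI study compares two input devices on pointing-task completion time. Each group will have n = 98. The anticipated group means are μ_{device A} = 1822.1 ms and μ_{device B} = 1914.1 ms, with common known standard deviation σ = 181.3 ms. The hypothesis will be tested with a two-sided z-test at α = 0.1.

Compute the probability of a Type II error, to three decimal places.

Standardized effect: d = |μ_{device A} − μ_{device B}| / σ = |1822.1 − 1914.1| / 181.3 = 0.5074
Noncentrality parameter: δ = d·√(n/2) = 0.5074 × √(98/2) = 3.5521
Critical value for a two-sided test at α = 0.1: z_{α/2} = 1.645.
Power = Φ(δ − 1.645) + Φ(−δ − 1.645) = Φ(1.907) + Φ(-5.197) = 0.9718 + 0.0000 = 0.9718.
Type II error: β = 1 − power = 1 − 0.9718 = 0.0282.

β ≈ 0.028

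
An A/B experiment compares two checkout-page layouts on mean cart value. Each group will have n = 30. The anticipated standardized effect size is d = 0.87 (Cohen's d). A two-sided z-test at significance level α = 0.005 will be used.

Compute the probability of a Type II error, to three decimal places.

β ≈ 0.287

Noncentrality parameter: δ = d·√(n/2) = 0.87 × √(30/2) = 3.3695
Critical value for a two-sided test at α = 0.005: z_{α/2} = 2.807.
Power = Φ(δ − 2.807) + Φ(−δ − 2.807) = Φ(0.562) + Φ(-6.177) = 0.7131 + 0.0000 = 0.7131.
Type II error: β = 1 − power = 1 − 0.7131 = 0.2869.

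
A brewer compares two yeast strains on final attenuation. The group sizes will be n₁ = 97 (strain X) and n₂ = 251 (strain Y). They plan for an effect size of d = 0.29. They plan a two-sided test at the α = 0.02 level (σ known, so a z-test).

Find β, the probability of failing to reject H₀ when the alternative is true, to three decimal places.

Noncentrality parameter: δ = d / √(1/n₁ + 1/n₂) = 0.29 / √(1/97 + 1/251) = 2.4257
Two-sided α = 0.02 → critical value z_{0.01} = 2.326.
Power = Φ(δ − 2.326) + Φ(−δ − 2.326) = Φ(0.099) + Φ(-4.752) = 0.5396 + 0.0000 = 0.5396.
Type II error: β = 1 − power = 1 − 0.5396 = 0.4604.

β ≈ 0.460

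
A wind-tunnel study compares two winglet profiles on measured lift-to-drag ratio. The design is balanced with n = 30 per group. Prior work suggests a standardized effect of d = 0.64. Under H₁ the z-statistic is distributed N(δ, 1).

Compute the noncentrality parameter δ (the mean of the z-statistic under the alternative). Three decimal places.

The noncentrality parameter scales effect size by the design's sample-size factor: δ = d·√(n/2) = 0.64 × √(30/2) = 2.4787

δ ≈ 2.479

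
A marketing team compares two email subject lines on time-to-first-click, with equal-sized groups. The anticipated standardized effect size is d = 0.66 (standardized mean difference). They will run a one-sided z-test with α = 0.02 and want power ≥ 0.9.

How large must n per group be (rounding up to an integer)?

Set Φ(δ − 2.054) = 0.9; then δ − 2.054 = Φ⁻¹(0.9) = 1.282, giving δ = 3.335.
δ = d·√(n/2) ⇒ n = 2(δ/d)² = 2 × (3.335 / 0.66)² = 51.08.
Rounding up, n = 52 per group.

n = 52 per group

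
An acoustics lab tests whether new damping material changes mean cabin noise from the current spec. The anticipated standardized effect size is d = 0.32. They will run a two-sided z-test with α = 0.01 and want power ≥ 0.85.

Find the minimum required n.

n = 128

For power 0.85 need Φ(δ − z_{0.005}) = 0.85, so δ = z_{0.005} + z_{0.15} = 2.576 + 1.036 = 3.612.
(Ignoring the negligible lower-tail rejection probability gives the usual closed-form inversion.)
δ = d·√n ⇒ n = (δ/d)² = (3.612 / 0.32)² = 127.43.
Rounding up, n = 128.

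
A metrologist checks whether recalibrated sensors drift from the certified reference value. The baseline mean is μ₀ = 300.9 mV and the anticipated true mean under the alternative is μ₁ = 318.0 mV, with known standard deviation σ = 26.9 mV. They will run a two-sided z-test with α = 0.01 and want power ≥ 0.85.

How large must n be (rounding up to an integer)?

n = 33

Standardized effect: d = |μ₁ − μ₀| / σ = |318.0 − 300.9| / 26.9 = 0.6357
For power 0.85 need Φ(δ − z_{0.005}) = 0.85, so δ = z_{0.005} + z_{0.15} = 2.576 + 1.036 = 3.612.
(The Φ(−δ − z_{α/2}) term is vanishingly small for δ > 0 and is dropped in the standard sample-size formula.)
δ = d·√n ⇒ n = (δ/d)² = (3.612 / 0.6357)² = 32.29.
Rounding up, n = 33.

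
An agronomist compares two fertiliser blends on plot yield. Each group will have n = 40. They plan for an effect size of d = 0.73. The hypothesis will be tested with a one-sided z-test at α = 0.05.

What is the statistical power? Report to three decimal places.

Noncentrality parameter: δ = d·√(n/2) = 0.73 × √(40/2) = 3.2647
Critical value for a one-sided test at α = 0.05: z_α = 1.645.
Power = Φ(δ − 1.645) = Φ(1.620) = 0.9474.

Power ≈ 0.947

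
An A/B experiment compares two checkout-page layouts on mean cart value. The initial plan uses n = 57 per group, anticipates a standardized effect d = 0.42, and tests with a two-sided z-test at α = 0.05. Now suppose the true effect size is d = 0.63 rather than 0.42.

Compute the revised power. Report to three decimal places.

With d = 0.63: δ = d·√(n/2) = 0.63 × √(57/2) = 3.3633. Critical value z_{0.025} = 1.960.
Revised power = Φ(δ − 1.960) + Φ(−δ − 1.960) = Φ(1.403) + Φ(-5.323) = 0.9197 + 0.0000 = 0.9197.

Power ≈ 0.920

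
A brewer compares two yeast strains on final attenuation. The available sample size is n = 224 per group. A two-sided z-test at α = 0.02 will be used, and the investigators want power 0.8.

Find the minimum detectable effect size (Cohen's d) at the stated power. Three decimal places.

Need Φ(δ − 2.326) = 0.8, so δ = 2.326 + 0.842 = 3.168.
(The second rejection-region term Φ(−δ − z_{α/2}) is negligible and dropped.)
δ = d·√(n/2) ⇒ d = δ/√(n/2) = 3.168/√(224/2) = 0.2993.

d ≈ 0.299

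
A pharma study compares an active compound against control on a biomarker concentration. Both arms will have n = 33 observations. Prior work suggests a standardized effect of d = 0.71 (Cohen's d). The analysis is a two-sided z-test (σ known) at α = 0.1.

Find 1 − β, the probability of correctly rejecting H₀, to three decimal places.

Noncentrality parameter: δ = d·√(n/2) = 0.71 × √(33/2) = 2.8840
Critical value for a two-sided test at α = 0.1: z_{α/2} = 1.645.
Power = Φ(δ − 1.645) + Φ(−δ − 1.645) = Φ(1.239) + Φ(-4.529) = 0.8924 + 0.0000 = 0.8924.

Power ≈ 0.892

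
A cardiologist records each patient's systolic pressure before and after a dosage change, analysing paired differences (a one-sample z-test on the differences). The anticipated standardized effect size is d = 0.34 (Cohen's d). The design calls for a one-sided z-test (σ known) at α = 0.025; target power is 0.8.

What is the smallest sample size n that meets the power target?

n = 68

For power 0.8 need Φ(δ − z_{0.025}) = 0.8, so δ = z_{0.025} + z_{0.20} = 1.960 + 0.842 = 2.802.
δ = d·√n ⇒ n = (δ/d)² = (2.802 / 0.34)² = 67.90.
Round up to the next whole unit.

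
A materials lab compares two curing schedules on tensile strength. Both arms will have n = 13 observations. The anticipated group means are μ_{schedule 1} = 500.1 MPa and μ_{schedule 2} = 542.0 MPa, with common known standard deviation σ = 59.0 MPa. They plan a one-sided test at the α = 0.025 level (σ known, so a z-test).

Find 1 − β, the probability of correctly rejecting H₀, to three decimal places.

Standardized effect: d = |μ_{schedule 1} − μ_{schedule 2}| / σ = |500.1 − 542.0| / 59.0 = 0.7102
Noncentrality parameter: δ = d·√(n/2) = 0.7102 × √(13/2) = 1.8106
One-sided α = 0.025 → critical value z_{0.025} = 1.960.
Power = Φ(δ − 1.960) = Φ(-0.149) = 0.4406.

Power ≈ 0.441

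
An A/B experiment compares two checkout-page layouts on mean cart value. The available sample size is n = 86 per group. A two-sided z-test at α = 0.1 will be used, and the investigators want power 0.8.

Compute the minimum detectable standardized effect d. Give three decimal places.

d ≈ 0.379

Need Φ(δ − 1.645) = 0.8, so δ = 1.645 + 0.842 = 2.486.
(Lower-tail contribution to power is negligible for δ > 0.)
δ = d·√(n/2) ⇒ d = δ/√(n/2) = 2.486/√(86/2) = 0.3792.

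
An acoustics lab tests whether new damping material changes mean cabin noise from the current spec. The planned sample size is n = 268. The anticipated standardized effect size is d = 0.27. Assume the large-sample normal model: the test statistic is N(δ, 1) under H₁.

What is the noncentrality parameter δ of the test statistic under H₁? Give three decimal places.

δ ≈ 4.420

δ = d·√n = 0.27 × √268 = 4.4201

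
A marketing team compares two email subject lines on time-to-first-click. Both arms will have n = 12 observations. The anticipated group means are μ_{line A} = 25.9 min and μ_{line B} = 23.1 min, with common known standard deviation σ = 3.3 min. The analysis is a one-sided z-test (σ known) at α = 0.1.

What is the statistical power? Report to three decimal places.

Standardized effect: d = |μ_{line A} − μ_{line B}| / σ = |25.9 − 23.1| / 3.3 = 0.8485
Noncentrality parameter: δ = d·√(n/2) = 0.8485 × √(12/2) = 2.0784
One-sided α = 0.1 → critical value z_{0.1} = 1.282.
Power = Φ(δ − 1.282) = Φ(0.797) = 0.7872.

Power ≈ 0.787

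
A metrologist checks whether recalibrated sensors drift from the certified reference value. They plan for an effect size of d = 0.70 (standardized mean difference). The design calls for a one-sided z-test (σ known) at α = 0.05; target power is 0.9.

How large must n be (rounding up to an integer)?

n = 18

For power 0.9 need Φ(δ − z_{0.05}) = 0.9, so δ = z_{0.05} + z_{0.10} = 1.645 + 1.282 = 2.926.
δ = d·√n ⇒ n = (δ/d)² = (2.926 / 0.70)² = 17.48.
Round up to the next whole unit.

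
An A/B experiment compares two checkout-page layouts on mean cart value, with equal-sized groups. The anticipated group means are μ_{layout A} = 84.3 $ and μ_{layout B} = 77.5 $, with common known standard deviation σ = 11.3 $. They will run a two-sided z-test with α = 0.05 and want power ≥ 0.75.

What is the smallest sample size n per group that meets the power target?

Standardized effect: d = |μ_{layout A} − μ_{layout B}| / σ = |84.3 − 77.5| / 11.3 = 0.6018
Set Φ(δ − 1.960) = 0.75; then δ − 1.960 = Φ⁻¹(0.75) = 0.674, giving δ = 2.634.
(For δ > 0 the lower-tail rejection region contributes negligibly to power, so the one-term inversion is standard.)
δ = d·√(n/2) ⇒ n = 2(δ/d)² = 2 × (2.634 / 0.6018)² = 38.33.
Rounding up, n = 39 per group.

n = 39 per group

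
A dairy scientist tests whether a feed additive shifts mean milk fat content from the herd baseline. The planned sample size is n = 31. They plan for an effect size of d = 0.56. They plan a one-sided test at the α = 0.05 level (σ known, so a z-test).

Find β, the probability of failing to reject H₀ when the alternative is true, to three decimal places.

Noncentrality parameter: δ = d·√n = 0.56 × √31 = 3.1179
Critical value for a one-sided test at α = 0.05: z_α = 1.645.
Power = P(Z > 1.645 − δ) = Φ(1.473) = 0.9296.
Type II error: β = 1 − power = 1 − 0.9296 = 0.0704.

β ≈ 0.070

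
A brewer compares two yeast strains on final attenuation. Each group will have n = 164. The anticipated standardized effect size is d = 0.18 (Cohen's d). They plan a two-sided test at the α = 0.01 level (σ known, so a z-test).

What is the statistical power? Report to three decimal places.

Noncentrality parameter: δ = d·√(n/2) = 0.18 × √(164/2) = 1.6300
Two-sided α = 0.01 → critical value z_{0.005} = 2.576.
Power = Φ(δ − 2.576) + Φ(−δ − 2.576) = Φ(-0.946) + Φ(-4.206) = 0.1721 + 0.0000 = 0.1721.

Power ≈ 0.172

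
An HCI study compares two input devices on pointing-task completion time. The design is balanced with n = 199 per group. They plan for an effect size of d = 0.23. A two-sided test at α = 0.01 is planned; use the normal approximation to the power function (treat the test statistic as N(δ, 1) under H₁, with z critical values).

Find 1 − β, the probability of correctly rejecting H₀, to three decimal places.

Noncentrality parameter: δ = d·√(n/2) = 0.23 × √(199/2) = 2.2942
Critical value for a two-sided test at α = 0.01: z_{α/2} = 2.576.
Power = Φ(δ − 2.576) + Φ(−δ − 2.576) = Φ(-0.282) + Φ(-4.870) = 0.3891 + 0.0000 = 0.3891.

Power ≈ 0.389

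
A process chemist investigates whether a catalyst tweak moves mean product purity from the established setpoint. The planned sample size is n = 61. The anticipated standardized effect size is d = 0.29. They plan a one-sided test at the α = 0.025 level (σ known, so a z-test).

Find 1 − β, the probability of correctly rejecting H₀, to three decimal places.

Noncentrality parameter: δ = d·√n = 0.29 × √61 = 2.2650
One-sided α = 0.025 → critical value z_{0.025} = 1.960.
Power = P(Z > 1.960 − δ) = Φ(0.305) = 0.6198.

Power ≈ 0.620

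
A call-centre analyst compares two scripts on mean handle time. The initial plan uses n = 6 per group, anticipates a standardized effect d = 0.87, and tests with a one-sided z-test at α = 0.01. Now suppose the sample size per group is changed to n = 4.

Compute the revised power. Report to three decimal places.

Power ≈ 0.137

With n = 4 per group: δ = d·√(n/2) = 0.87 × √(4/2) = 1.2304. Critical value z_{0.01} = 2.326.
Revised power = P(Z > 2.326 − δ) = Φ(-1.096) = 0.1365.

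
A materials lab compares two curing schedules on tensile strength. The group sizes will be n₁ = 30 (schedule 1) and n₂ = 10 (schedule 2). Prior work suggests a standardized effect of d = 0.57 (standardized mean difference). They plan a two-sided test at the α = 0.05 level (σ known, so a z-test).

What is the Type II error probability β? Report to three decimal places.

Noncentrality parameter: δ = d / √(1/n₁ + 1/n₂) = 0.57 / √(1/30 + 1/10) = 1.5610
Two-sided α = 0.05 → critical value z_{0.025} = 1.960.
Power = Φ(δ − 1.960) + Φ(−δ − 1.960) = Φ(-0.399) + Φ(-3.521) = 0.3450 + 0.0002 = 0.3452.
Type II error: β = 1 − power = 1 − 0.3452 = 0.6548.

β ≈ 0.655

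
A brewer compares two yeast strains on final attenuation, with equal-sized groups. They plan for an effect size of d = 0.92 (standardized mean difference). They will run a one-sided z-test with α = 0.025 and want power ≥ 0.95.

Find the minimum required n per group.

n = 31 per group

For power 0.95 need Φ(δ − z_{0.025}) = 0.95, so δ = z_{0.025} + z_{0.05} = 1.960 + 1.645 = 3.605.
δ = d·√(n/2) ⇒ n = 2(δ/d)² = 2 × (3.605 / 0.92)² = 30.71.
Round up to the next whole unit.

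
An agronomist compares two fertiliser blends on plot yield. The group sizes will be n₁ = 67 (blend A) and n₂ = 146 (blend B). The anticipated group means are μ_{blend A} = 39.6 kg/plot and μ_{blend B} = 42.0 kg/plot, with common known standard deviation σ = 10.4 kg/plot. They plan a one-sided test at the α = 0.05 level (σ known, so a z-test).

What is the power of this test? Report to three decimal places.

Standardized effect: d = |μ_{blend A} − μ_{blend B}| / σ = |39.6 − 42.0| / 10.4 = 0.2308
Noncentrality parameter: δ = d / √(1/n₁ + 1/n₂) = 0.2308 / √(1/67 + 1/146) = 1.5639
Critical value for a one-sided test at α = 0.05: z_α = 1.645.
Power = P(Z > 1.645 − δ) = Φ(-0.081) = 0.4677.

Power ≈ 0.468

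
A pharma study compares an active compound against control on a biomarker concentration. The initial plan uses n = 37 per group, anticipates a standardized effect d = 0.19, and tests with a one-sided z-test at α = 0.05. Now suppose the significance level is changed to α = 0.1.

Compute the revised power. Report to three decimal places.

Power ≈ 0.321

δ = d·√(n/2) = 0.19 × √(37/2) = 0.8172 (unchanged). New critical value: z_{0.1} = 1.282.
Revised power = Φ(δ − 1.282) = Φ(-0.464) = 0.3212.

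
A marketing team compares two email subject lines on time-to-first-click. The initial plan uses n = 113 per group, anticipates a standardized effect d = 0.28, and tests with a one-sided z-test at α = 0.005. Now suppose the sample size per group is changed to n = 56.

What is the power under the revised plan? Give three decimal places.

Power ≈ 0.137

With n = 56 per group: δ = d·√(n/2) = 0.28 × √(56/2) = 1.4816. Critical value z_{0.005} = 2.576.
Revised power = Φ(δ − 2.576) = Φ(-1.094) = 0.1369.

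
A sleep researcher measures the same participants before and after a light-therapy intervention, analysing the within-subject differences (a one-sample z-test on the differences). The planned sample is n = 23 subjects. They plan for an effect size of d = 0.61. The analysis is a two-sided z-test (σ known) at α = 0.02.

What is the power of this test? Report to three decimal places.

Noncentrality parameter: δ = d·√n = 0.61 × √23 = 2.9255
Critical value for a two-sided test at α = 0.02: z_{α/2} = 2.326.
Power = Φ(δ − 2.326) + Φ(−δ − 2.326) = Φ(0.599) + Φ(-5.252) = 0.7255 + 0.0000 = 0.7255.

Power ≈ 0.725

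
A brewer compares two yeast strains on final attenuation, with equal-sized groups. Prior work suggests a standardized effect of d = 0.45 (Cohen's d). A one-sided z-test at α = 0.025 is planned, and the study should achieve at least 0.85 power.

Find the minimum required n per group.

n = 89 per group

For power 0.85 need Φ(δ − z_{0.025}) = 0.85, so δ = z_{0.025} + z_{0.15} = 1.960 + 1.036 = 2.996.
δ = d·√(n/2) ⇒ n = 2(δ/d)² = 2 × (2.996 / 0.45)² = 88.68.
Round up to the next whole unit.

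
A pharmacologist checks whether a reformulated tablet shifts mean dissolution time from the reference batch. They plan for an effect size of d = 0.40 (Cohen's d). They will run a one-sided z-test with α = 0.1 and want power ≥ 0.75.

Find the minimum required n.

For power 0.75 need Φ(δ − z_{0.1}) = 0.75, so δ = z_{0.1} + z_{0.25} = 1.282 + 0.674 = 1.956.
δ = d·√n ⇒ n = (δ/d)² = (1.956 / 0.40)² = 23.91.
Rounding up, n = 24.

n = 24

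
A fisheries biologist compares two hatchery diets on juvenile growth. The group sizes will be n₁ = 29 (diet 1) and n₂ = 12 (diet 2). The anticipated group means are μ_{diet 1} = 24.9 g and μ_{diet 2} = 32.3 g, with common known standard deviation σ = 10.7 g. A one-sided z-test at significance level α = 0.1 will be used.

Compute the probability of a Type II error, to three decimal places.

β ≈ 0.232

Standardized effect: d = |μ_{diet 1} − μ_{diet 2}| / σ = |24.9 − 32.3| / 10.7 = 0.6916
Noncentrality parameter: δ = d / √(1/n₁ + 1/n₂) = 0.6916 / √(1/29 + 1/12) = 2.0149
Critical value for a one-sided test at α = 0.1: z_α = 1.282.
Power = Φ(δ − 1.282) = Φ(0.733) = 0.7683.
Type II error: β = 1 − power = 1 − 0.7683 = 0.2317.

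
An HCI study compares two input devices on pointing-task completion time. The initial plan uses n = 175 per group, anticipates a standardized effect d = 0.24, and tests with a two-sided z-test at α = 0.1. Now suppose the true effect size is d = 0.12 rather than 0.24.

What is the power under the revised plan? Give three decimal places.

Power ≈ 0.304

With d = 0.12: δ = d·√(n/2) = 0.12 × √(175/2) = 1.1225. Critical value z_{0.05} = 1.645.
Revised power = Φ(δ − 1.645) + Φ(−δ − 1.645) = Φ(-0.522) + Φ(-2.767) = 0.3007 + 0.0028 = 0.3035.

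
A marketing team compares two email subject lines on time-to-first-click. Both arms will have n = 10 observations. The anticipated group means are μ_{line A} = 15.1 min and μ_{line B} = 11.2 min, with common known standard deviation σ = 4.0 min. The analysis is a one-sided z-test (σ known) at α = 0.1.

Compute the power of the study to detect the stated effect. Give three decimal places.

Power ≈ 0.816

Standardized effect: d = |μ_{line A} − μ_{line B}| / σ = |15.1 − 11.2| / 4.0 = 0.9750
Noncentrality parameter: δ = d·√(n/2) = 0.9750 × √(10/2) = 2.1802
One-sided α = 0.1 → critical value z_{0.1} = 1.282.
Power = Φ(δ − 1.282) = Φ(0.899) = 0.8156.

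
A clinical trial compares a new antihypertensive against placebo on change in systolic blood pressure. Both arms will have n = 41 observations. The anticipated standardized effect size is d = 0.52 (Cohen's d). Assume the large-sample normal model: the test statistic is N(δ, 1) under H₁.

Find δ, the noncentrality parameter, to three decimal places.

The noncentrality parameter scales effect size by the design's sample-size factor: δ = d·√(n/2) = 0.52 × √(41/2) = 2.3544

δ ≈ 2.354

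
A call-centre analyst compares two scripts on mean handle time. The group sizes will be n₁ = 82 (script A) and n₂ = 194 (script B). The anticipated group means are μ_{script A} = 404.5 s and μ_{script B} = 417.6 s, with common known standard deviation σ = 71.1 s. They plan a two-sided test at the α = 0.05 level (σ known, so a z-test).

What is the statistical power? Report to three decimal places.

Power ≈ 0.288

Standardized effect: d = |μ_{script A} − μ_{script B}| / σ = |404.5 − 417.6| / 71.1 = 0.1842
Noncentrality parameter: δ = d / √(1/n₁ + 1/n₂) = 0.1842 / √(1/82 + 1/194) = 1.3988
Two-sided α = 0.05 → critical value z_{0.025} = 1.960.
Power = Φ(δ − 1.960) + Φ(−δ − 1.960) = Φ(-0.561) + Φ(-3.359) = 0.2873 + 0.0004 = 0.2877.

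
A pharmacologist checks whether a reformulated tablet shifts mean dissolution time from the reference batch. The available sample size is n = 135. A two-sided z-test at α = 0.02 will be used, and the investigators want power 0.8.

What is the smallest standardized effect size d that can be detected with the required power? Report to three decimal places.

Required noncentrality: δ = z_{0.01} + z_{0.20} = 2.326 + 0.842 = 3.168.
(Lower-tail contribution to power is negligible for δ > 0.)
δ = d·√n ⇒ d = δ/√n = 3.168/√135 = 0.2727.

d ≈ 0.273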